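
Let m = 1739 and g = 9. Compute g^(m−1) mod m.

9^1 ≡ 9 (mod 1739)
9^2 ≡ 9^2 = 81 ≡ 81 (mod 1739)
9^4 ≡ 81^2 = 6561 ≡ 1344 (mod 1739)
9^8 ≡ 1344^2 = 1806336 ≡ 1254 (mod 1739)
9^16 ≡ 1254^2 = 1572516 ≡ 460 (mod 1739)
9^32 ≡ 460^2 = 211600 ≡ 1181 (mod 1739)
9^64 ≡ 1181^2 = 1394761 ≡ 83 (mod 1739)
9^128 ≡ 83^2 = 6889 ≡ 1672 (mod 1739)
9^256 ≡ 1672^2 = 2795584 ≡ 1011 (mod 1739)
9^512 ≡ 1011^2 = 1022121 ≡ 1328 (mod 1739)
9^1024 ≡ 1328^2 = 1763584 ≡ 238 (mod 1739)
1738 = 1024 + 512 + 128 + 64 + 8 + 2 in binary powers of 2.
So 9^1738 ≡ 238 · 1328 · 1672 · 83 · 1254 · 81 ≡ 638 (mod 1739).
Since 638 ≠ 1, base 9 is a Fermat witness: 1739 is composite.

638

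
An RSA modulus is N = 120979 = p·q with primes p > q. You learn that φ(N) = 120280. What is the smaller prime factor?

311

φ(n) = (p−1)(q−1) = n − (p+q) + 1, so p + q = 120979 − 120280 + 1 = 700.
p and q are the roots of t² − 700t + 120979 = 0.
Discriminant: 700² − 4·120979 = 490000 − 483916 = 6084; √6084 = 78.
q = (700 − 78)/2 = 311, p = (700 + 78)/2 = 389.
Check: 311 · 389 = 120979.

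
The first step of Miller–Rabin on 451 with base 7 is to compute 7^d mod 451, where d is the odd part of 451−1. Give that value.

451 − 1 = 450 = 2^1 · 225, so d = 225.
7^1 ≡ 7 (mod 451)
7^2 ≡ 7^2 = 49 ≡ 49 (mod 451)
7^4 ≡ 49^2 = 2401 ≡ 146 (mod 451)
7^8 ≡ 146^2 = 21316 ≡ 119 (mod 451)
7^16 ≡ 119^2 = 14161 ≡ 180 (mod 451)
7^32 ≡ 180^2 = 32400 ≡ 379 (mod 451)
7^64 ≡ 379^2 = 143641 ≡ 223 (mod 451)
7^128 ≡ 223^2 = 49729 ≡ 119 (mod 451)
225 = 128 + 64 + 32 + 1 in binary powers of 2.
So 7^225 ≡ 119 · 223 · 379 · 7 ≡ 208 (mod 451).
Squaring chain: 208; never reaches −1, so base 7 is a Miller–Rabin witness that 451 is composite.

208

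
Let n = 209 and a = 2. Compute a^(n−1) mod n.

2^1 ≡ 2 (mod 209)
2^2 ≡ 2^2 = 4 ≡ 4 (mod 209)
2^4 ≡ 4^2 = 16 ≡ 16 (mod 209)
2^8 ≡ 16^2 = 256 ≡ 47 (mod 209)
2^16 ≡ 47^2 = 2209 ≡ 119 (mod 209)
2^32 ≡ 119^2 = 14161 ≡ 158 (mod 209)
2^64 ≡ 158^2 = 24964 ≡ 93 (mod 209)
2^128 ≡ 93^2 = 8649 ≡ 80 (mod 209)
208 = 128 + 64 + 16 in binary powers of 2.
So 2^208 ≡ 80 · 93 · 119 ≡ 36 (mod 209).
Since 36 ≠ 1, base 2 is a Fermat witness: 209 is composite.

36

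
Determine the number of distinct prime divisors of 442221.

442221 = 3 · 147407
147407 = 13 · 11339
11339 = 17 · 667
667 = 23 · 29
442221 = 3 · 13 · 17 · 23 · 29, which has 5 distinct prime factors.

5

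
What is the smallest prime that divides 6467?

29

6467 is odd.
Digit sum 23, not divisible by 3.
Ends in 7: not divisible by 5.
7: 6467 = 7·923 + 6
11: 6467 = 11·587 + 10
13: 6467 = 13·497 + 6
17: 6467 = 17·380 + 7
19: 6467 = 19·340 + 7
23: 6467 = 23·281 + 4
29: 6467 = 29·223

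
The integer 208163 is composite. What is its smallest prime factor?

208163 is odd.
Digit sum 20, not divisible by 3.
Ends in 3: not divisible by 5.
7: 208163 = 7·29737 + 4
11: 208163 = 11·18923 + 10
13: 208163 = 13·16012 + 7
17: 208163 = 17·12244 + 15
19: 208163 = 19·10955 + 18
23: 208163 = 23·9050 + 13
29: 208163 = 29·7178 + 1
31: 208163 = 31·6714 + 29
37: 208163 = 37·5626 + 1
41: 208163 = 41·5077 + 6
43: 208163 = 43·4841

43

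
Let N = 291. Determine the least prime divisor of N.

291 is odd.
Digit sum 12, divisible by 3.

3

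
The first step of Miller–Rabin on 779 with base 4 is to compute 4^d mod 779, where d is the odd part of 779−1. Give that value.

605

779 − 1 = 778 = 2^1 · 389, so d = 389.
4^1 ≡ 4 (mod 779)
4^2 ≡ 4^2 = 16 ≡ 16 (mod 779)
4^4 ≡ 16^2 = 256 ≡ 256 (mod 779)
4^8 ≡ 256^2 = 65536 ≡ 100 (mod 779)
4^16 ≡ 100^2 = 10000 ≡ 652 (mod 779)
4^32 ≡ 652^2 = 425104 ≡ 549 (mod 779)
4^64 ≡ 549^2 = 301401 ≡ 707 (mod 779)
4^128 ≡ 707^2 = 499849 ≡ 510 (mod 779)
4^256 ≡ 510^2 = 260100 ≡ 693 (mod 779)
389 = 256 + 128 + 4 + 1 in binary powers of 2.
So 4^389 ≡ 693 · 510 · 256 · 4 ≡ 605 (mod 779).
Squaring chain: 605; never reaches −1, so base 4 is a Miller–Rabin witness that 779 is composite.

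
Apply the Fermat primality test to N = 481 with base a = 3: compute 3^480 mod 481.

3^1 ≡ 3 (mod 481)
3^2 ≡ 3^2 = 9 ≡ 9 (mod 481)
3^4 ≡ 9^2 = 81 ≡ 81 (mod 481)
3^8 ≡ 81^2 = 6561 ≡ 308 (mod 481)
3^16 ≡ 308^2 = 94864 ≡ 107 (mod 481)
3^32 ≡ 107^2 = 11449 ≡ 386 (mod 481)
3^64 ≡ 386^2 = 148996 ≡ 367 (mod 481)
3^128 ≡ 367^2 = 134689 ≡ 9 (mod 481)
3^256 ≡ 9^2 = 81 ≡ 81 (mod 481)
480 = 256 + 128 + 64 + 32 in binary powers of 2.
So 3^480 ≡ 81 · 9 · 367 · 386 ≡ 417 (mod 481).
Since 417 ≠ 1, base 3 is a Fermat witness: 481 is composite.

417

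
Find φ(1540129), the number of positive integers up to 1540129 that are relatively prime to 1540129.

Factor: 1540129 = 67 · 127 · 181.
φ(1540129) = (67−1) · (127−1) · (181−1) = 66 · 126 · 180 = 1496880.

1496880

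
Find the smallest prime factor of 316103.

19

316103 is odd.
Digit sum 14, not divisible by 3.
Ends in 3: not divisible by 5.
7: 316103 = 7·45157 + 4
11: 316103 = 11·28736 + 7
13: 316103 = 13·24315 + 8
17: 316103 = 17·18594 + 5
19: 316103 = 19·16637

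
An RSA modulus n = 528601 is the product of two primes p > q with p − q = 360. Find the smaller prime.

569

Since p = q + 360, we have 528601 = q(q + 360), so q² + 360q − 528601 = 0.
Discriminant: 360² + 4·528601 = 129600 + 2114404 = 2244004; √2244004 = 1498.
q = (−360 + 1498)/2 = 569, and p = q + 360 = 929.
Check: 569 · 929 = 528601.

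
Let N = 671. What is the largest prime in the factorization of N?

61

671 = 11 · 61
61 is prime.
So 671 = 11 · 61; the largest prime factor is 61.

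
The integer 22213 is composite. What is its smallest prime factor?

97

22213 is odd.
Digit sum 10, not divisible by 3.
Ends in 3: not divisible by 5.
7: 22213 = 7·3173 + 2
11: 22213 = 11·2019 + 4
13: 22213 = 13·1708 + 9
17: 22213 = 17·1306 + 11
19: 22213 = 19·1169 + 2
23: 22213 = 23·965 + 18
29: 22213 = 29·765 + 28
31: 22213 = 31·716 + 17
37: 22213 = 37·600 + 13
41: 22213 = 41·541 + 32
43: 22213 = 43·516 + 25
47: 22213 = 47·472 + 29
53: 22213 = 53·419 + 6
59: 22213 = 59·376 + 29
61: 22213 = 61·364 + 9
67: 22213 = 67·331 + 36
71: 22213 = 71·312 + 61
73: 22213 = 73·304 + 21
79: 22213 = 79·281 + 14
83: 22213 = 83·267 + 52
89: 22213 = 89·249 + 52
97: 22213 = 97·229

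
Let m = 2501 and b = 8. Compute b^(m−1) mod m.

8^1 ≡ 8 (mod 2501)
8^2 ≡ 8^2 = 64 ≡ 64 (mod 2501)
8^4 ≡ 64^2 = 4096 ≡ 1595 (mod 2501)
8^8 ≡ 1595^2 = 2544025 ≡ 508 (mod 2501)
8^16 ≡ 508^2 = 258064 ≡ 461 (mod 2501)
8^32 ≡ 461^2 = 212521 ≡ 2437 (mod 2501)
8^64 ≡ 2437^2 = 5938969 ≡ 1595 (mod 2501)
8^128 ≡ 1595^2 = 2544025 ≡ 508 (mod 2501)
8^256 ≡ 508^2 = 258064 ≡ 461 (mod 2501)
8^512 ≡ 461^2 = 212521 ≡ 2437 (mod 2501)
8^1024 ≡ 2437^2 = 5938969 ≡ 1595 (mod 2501)
8^2048 ≡ 1595^2 = 2544025 ≡ 508 (mod 2501)
2500 = 2048 + 256 + 128 + 64 + 4 in binary powers of 2.
So 8^2500 ≡ 508 · 461 · 508 · 1595 · 1595 ≡ 1 (mod 2501).
Since the result is 1, base 8 gives no evidence that 2501 is composite.

1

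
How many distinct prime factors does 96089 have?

3

96089 = 7^2 · 1961
1961 = 37 · 53
96089 = 7^2 · 37 · 53, which has 3 distinct prime factors.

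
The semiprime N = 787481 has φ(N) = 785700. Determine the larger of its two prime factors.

971

φ(n) = (p−1)(q−1) = n − (p+q) + 1, so p + q = 787481 − 785700 + 1 = 1782.
p and q are the roots of t² − 1782t + 787481 = 0.
Discriminant: 1782² − 4·787481 = 3175524 − 3149924 = 25600; √25600 = 160.
q = (1782 − 160)/2 = 811, p = (1782 + 160)/2 = 971.
Check: 811 · 971 = 787481.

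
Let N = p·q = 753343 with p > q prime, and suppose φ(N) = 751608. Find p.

877

φ(n) = (p−1)(q−1) = n − (p+q) + 1, so p + q = 753343 − 751608 + 1 = 1736.
p and q are the roots of t² − 1736t + 753343 = 0.
Discriminant: 1736² − 4·753343 = 3013696 − 3013372 = 324; √324 = 18.
q = (1736 − 18)/2 = 859, p = (1736 + 18)/2 = 877.
Check: 859 · 877 = 753343.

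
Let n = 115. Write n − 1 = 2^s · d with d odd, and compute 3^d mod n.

115 − 1 = 114 = 2^1 · 57, so d = 57.
3^1 ≡ 3 (mod 115)
3^2 ≡ 3^2 = 9 ≡ 9 (mod 115)
3^4 ≡ 9^2 = 81 ≡ 81 (mod 115)
3^8 ≡ 81^2 = 6561 ≡ 6 (mod 115)
3^16 ≡ 6^2 = 36 ≡ 36 (mod 115)
3^32 ≡ 36^2 = 1296 ≡ 31 (mod 115)
57 = 32 + 16 + 8 + 1 in binary powers of 2.
So 3^57 ≡ 31 · 36 · 6 · 3 ≡ 78 (mod 115).
Squaring chain: 78; never reaches −1, so base 3 is a Miller–Rabin witness that 115 is composite.

78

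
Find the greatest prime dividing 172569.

172569 = 3 · 57523
57523 = 23 · 2501
2501 = 41 · 61
61 is prime.
So 172569 = 3 · 23 · 41 · 61; the largest prime factor is 61.

61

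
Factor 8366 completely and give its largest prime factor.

89

8366 = 2 · 4183
4183 = 47 · 89
89 is prime.
So 8366 = 2 · 47 · 89; the largest prime factor is 89.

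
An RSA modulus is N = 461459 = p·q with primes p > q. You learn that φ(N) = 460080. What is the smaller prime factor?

569

φ(n) = (p−1)(q−1) = n − (p+q) + 1, so p + q = 461459 − 460080 + 1 = 1380.
p and q are the roots of t² − 1380t + 461459 = 0.
Discriminant: 1380² − 4·461459 = 1904400 − 1845836 = 58564; √58564 = 242.
q = (1380 − 242)/2 = 569, p = (1380 + 242)/2 = 811.
Check: 569 · 811 = 461459.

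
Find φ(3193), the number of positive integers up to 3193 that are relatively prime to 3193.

3060

Factor: 3193 = 31 · 103.
φ(3193) = (31−1) · (103−1) = 30 · 102 = 3060.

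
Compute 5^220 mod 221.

5^1 ≡ 5 (mod 221)
5^2 ≡ 5^2 = 25 ≡ 25 (mod 221)
5^4 ≡ 25^2 = 625 ≡ 183 (mod 221)
5^8 ≡ 183^2 = 33489 ≡ 118 (mod 221)
5^16 ≡ 118^2 = 13924 ≡ 1 (mod 221)
5^32 ≡ 1^2 = 1 ≡ 1 (mod 221)
5^64 ≡ 1^2 = 1 ≡ 1 (mod 221)
5^128 ≡ 1^2 = 1 ≡ 1 (mod 221)
220 = 128 + 64 + 16 + 8 + 4 in binary powers of 2.
So 5^220 ≡ 1 · 1 · 1 · 118 · 183 ≡ 157 (mod 221).
Since 157 ≠ 1, base 5 is a Fermat witness: 221 is composite.

157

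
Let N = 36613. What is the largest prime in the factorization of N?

47

36613 = 19 · 1927
1927 = 41 · 47
47 is prime.
So 36613 = 19 · 41 · 47; the largest prime factor is 47.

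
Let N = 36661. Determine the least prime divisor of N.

36661 is odd.
Digit sum 22, not divisible by 3.
Ends in 1: not divisible by 5.
7: 36661 = 7·5237 + 2
11: 36661 = 11·3332 + 9
13: 36661 = 13·2820 + 1
17: 36661 = 17·2156 + 9
19: 36661 = 19·1929 + 10
23: 36661 = 23·1593 + 22
29: 36661 = 29·1264 + 5
31: 36661 = 31·1182 + 19
37: 36661 = 37·990 + 31
41: 36661 = 41·894 + 7
43: 36661 = 43·852 + 25
47: 36661 = 47·780 + 1
53: 36661 = 53·691 + 38
59: 36661 = 59·621 + 22
61: 36661 = 61·601

61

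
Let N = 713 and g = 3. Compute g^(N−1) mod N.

3^1 ≡ 3 (mod 713)
3^2 ≡ 3^2 = 9 ≡ 9 (mod 713)
3^4 ≡ 9^2 = 81 ≡ 81 (mod 713)
3^8 ≡ 81^2 = 6561 ≡ 144 (mod 713)
3^16 ≡ 144^2 = 20736 ≡ 59 (mod 713)
3^32 ≡ 59^2 = 3481 ≡ 629 (mod 713)
3^64 ≡ 629^2 = 395641 ≡ 639 (mod 713)
3^128 ≡ 639^2 = 408321 ≡ 485 (mod 713)
3^256 ≡ 485^2 = 235225 ≡ 648 (mod 713)
3^512 ≡ 648^2 = 419904 ≡ 660 (mod 713)
712 = 512 + 128 + 64 + 8 in binary powers of 2.
So 3^712 ≡ 660 · 485 · 639 · 144 ≡ 696 (mod 713).
Since 696 ≠ 1, base 3 is a Fermat witness: 713 is composite.

696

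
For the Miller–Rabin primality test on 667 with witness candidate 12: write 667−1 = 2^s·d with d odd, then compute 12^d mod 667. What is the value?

302

667 − 1 = 666 = 2^1 · 333, so d = 333.
12^1 ≡ 12 (mod 667)
12^2 ≡ 12^2 = 144 ≡ 144 (mod 667)
12^4 ≡ 144^2 = 20736 ≡ 59 (mod 667)
12^8 ≡ 59^2 = 3481 ≡ 146 (mod 667)
12^16 ≡ 146^2 = 21316 ≡ 639 (mod 667)
12^32 ≡ 639^2 = 408321 ≡ 117 (mod 667)
12^64 ≡ 117^2 = 13689 ≡ 349 (mod 667)
12^128 ≡ 349^2 = 121801 ≡ 407 (mod 667)
12^256 ≡ 407^2 = 165649 ≡ 233 (mod 667)
333 = 256 + 64 + 8 + 4 + 1 in binary powers of 2.
So 12^333 ≡ 233 · 349 · 146 · 59 · 12 ≡ 302 (mod 667).
Squaring chain: 302; never reaches −1, so base 12 is a Miller–Rabin witness that 667 is composite.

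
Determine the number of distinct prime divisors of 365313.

5

365313 = 3 · 121771
121771 = 13 · 9367
9367 = 17 · 551
551 = 19 · 29
365313 = 3 · 13 · 17 · 19 · 29, which has 5 distinct prime factors.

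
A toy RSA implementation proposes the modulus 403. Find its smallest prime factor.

13

403 is odd.
Digit sum 7, not divisible by 3.
Ends in 3: not divisible by 5.
7: 403 = 7·57 + 4
11: 403 = 11·36 + 7
13: 403 = 13·31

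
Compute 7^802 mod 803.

7^1 ≡ 7 (mod 803)
7^2 ≡ 7^2 = 49 ≡ 49 (mod 803)
7^4 ≡ 49^2 = 2401 ≡ 795 (mod 803)
7^8 ≡ 795^2 = 632025 ≡ 64 (mod 803)
7^16 ≡ 64^2 = 4096 ≡ 81 (mod 803)
7^32 ≡ 81^2 = 6561 ≡ 137 (mod 803)
7^64 ≡ 137^2 = 18769 ≡ 300 (mod 803)
7^128 ≡ 300^2 = 90000 ≡ 64 (mod 803)
7^256 ≡ 64^2 = 4096 ≡ 81 (mod 803)
7^512 ≡ 81^2 = 6561 ≡ 137 (mod 803)
802 = 512 + 256 + 32 + 2 in binary powers of 2.
So 7^802 ≡ 137 · 81 · 137 · 49 ≡ 654 (mod 803).
Since 654 ≠ 1, base 7 is a Fermat witness: 803 is composite.

654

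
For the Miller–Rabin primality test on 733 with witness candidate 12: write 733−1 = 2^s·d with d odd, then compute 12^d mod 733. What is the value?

732

733 − 1 = 732 = 2^2 · 183, so d = 183.
12^1 ≡ 12 (mod 733)
12^2 ≡ 12^2 = 144 ≡ 144 (mod 733)
12^4 ≡ 144^2 = 20736 ≡ 212 (mod 733)
12^8 ≡ 212^2 = 44944 ≡ 231 (mod 733)
12^16 ≡ 231^2 = 53361 ≡ 585 (mod 733)
12^32 ≡ 585^2 = 342225 ≡ 647 (mod 733)
12^64 ≡ 647^2 = 418609 ≡ 66 (mod 733)
12^128 ≡ 66^2 = 4356 ≡ 691 (mod 733)
183 = 128 + 32 + 16 + 4 + 2 + 1 in binary powers of 2.
So 12^183 ≡ 691 · 647 · 585 · 212 · 144 · 12 ≡ 732 (mod 733).
Since 12^d ≡ 732 (mod 733), base 12 does not prove 733 composite.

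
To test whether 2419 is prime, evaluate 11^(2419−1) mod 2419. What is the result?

513

11^1 ≡ 11 (mod 2419)
11^2 ≡ 11^2 = 121 ≡ 121 (mod 2419)
11^4 ≡ 121^2 = 14641 ≡ 127 (mod 2419)
11^8 ≡ 127^2 = 16129 ≡ 1615 (mod 2419)
11^16 ≡ 1615^2 = 2608225 ≡ 543 (mod 2419)
11^32 ≡ 543^2 = 294849 ≡ 2150 (mod 2419)
11^64 ≡ 2150^2 = 4622500 ≡ 2210 (mod 2419)
11^128 ≡ 2210^2 = 4884100 ≡ 139 (mod 2419)
11^256 ≡ 139^2 = 19321 ≡ 2388 (mod 2419)
11^512 ≡ 2388^2 = 5702544 ≡ 961 (mod 2419)
11^1024 ≡ 961^2 = 923521 ≡ 1882 (mod 2419)
11^2048 ≡ 1882^2 = 3541924 ≡ 508 (mod 2419)
2418 = 2048 + 256 + 64 + 32 + 16 + 2 in binary powers of 2.
So 11^2418 ≡ 508 · 2388 · 2210 · 2150 · 543 · 121 ≡ 513 (mod 2419).
Since 513 ≠ 1, base 11 is a Fermat witness: 2419 is composite.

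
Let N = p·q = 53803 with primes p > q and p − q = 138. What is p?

311

Since p = q + 138, we have 53803 = q(q + 138), so q² + 138q − 53803 = 0.
Discriminant: 138² + 4·53803 = 19044 + 215212 = 234256; √234256 = 484.
q = (−138 + 484)/2 = 173, and p = q + 138 = 311.
Check: 173 · 311 = 53803.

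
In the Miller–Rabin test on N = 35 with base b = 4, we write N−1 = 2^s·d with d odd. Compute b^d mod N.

9

35 − 1 = 34 = 2^1 · 17, so d = 17.
4^1 ≡ 4 (mod 35)
4^2 ≡ 4^2 = 16 ≡ 16 (mod 35)
4^4 ≡ 16^2 = 256 ≡ 11 (mod 35)
4^8 ≡ 11^2 = 121 ≡ 16 (mod 35)
4^16 ≡ 16^2 = 256 ≡ 11 (mod 35)
17 = 16 + 1 in binary powers of 2.
So 4^17 ≡ 11 · 4 ≡ 9 (mod 35).
Squaring chain: 9; never reaches −1, so base 4 is a Miller–Rabin witness that 35 is composite.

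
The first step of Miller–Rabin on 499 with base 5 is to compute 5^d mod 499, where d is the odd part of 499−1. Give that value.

1

499 − 1 = 498 = 2^1 · 249, so d = 249.
5^1 ≡ 5 (mod 499)
5^2 ≡ 5^2 = 25 ≡ 25 (mod 499)
5^4 ≡ 25^2 = 625 ≡ 126 (mod 499)
5^8 ≡ 126^2 = 15876 ≡ 407 (mod 499)
5^16 ≡ 407^2 = 165649 ≡ 480 (mod 499)
5^32 ≡ 480^2 = 230400 ≡ 361 (mod 499)
5^64 ≡ 361^2 = 130321 ≡ 82 (mod 499)
5^128 ≡ 82^2 = 6724 ≡ 237 (mod 499)
249 = 128 + 64 + 32 + 16 + 8 + 1 in binary powers of 2.
So 5^249 ≡ 237 · 82 · 361 · 480 · 407 · 5 ≡ 1 (mod 499).
Since 5^d ≡ 1 (mod 499), base 5 does not prove 499 composite.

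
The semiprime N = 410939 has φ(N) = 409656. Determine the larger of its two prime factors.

φ(n) = (p−1)(q−1) = n − (p+q) + 1, so p + q = 410939 − 409656 + 1 = 1284.
p and q are the roots of t² − 1284t + 410939 = 0.
Discriminant: 1284² − 4·410939 = 1648656 − 1643756 = 4900; √4900 = 70.
q = (1284 − 70)/2 = 607, p = (1284 + 70)/2 = 677.
Check: 607 · 677 = 410939.

677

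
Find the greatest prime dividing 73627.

71

73627 = 17 · 4331
4331 = 61 · 71
71 is prime.
So 73627 = 17 · 61 · 71; the largest prime factor is 71.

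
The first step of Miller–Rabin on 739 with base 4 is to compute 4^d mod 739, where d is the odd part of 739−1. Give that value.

739 − 1 = 738 = 2^1 · 369, so d = 369.
4^1 ≡ 4 (mod 739)
4^2 ≡ 4^2 = 16 ≡ 16 (mod 739)
4^4 ≡ 16^2 = 256 ≡ 256 (mod 739)
4^8 ≡ 256^2 = 65536 ≡ 504 (mod 739)
4^16 ≡ 504^2 = 254016 ≡ 539 (mod 739)
4^32 ≡ 539^2 = 290521 ≡ 94 (mod 739)
4^64 ≡ 94^2 = 8836 ≡ 707 (mod 739)
4^128 ≡ 707^2 = 499849 ≡ 285 (mod 739)
4^256 ≡ 285^2 = 81225 ≡ 674 (mod 739)
369 = 256 + 64 + 32 + 16 + 1 in binary powers of 2.
So 4^369 ≡ 674 · 707 · 94 · 539 · 4 ≡ 1 (mod 739).
Since 4^d ≡ 1 (mod 739), base 4 does not prove 739 composite.

1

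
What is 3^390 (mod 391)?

3^1 ≡ 3 (mod 391)
3^2 ≡ 3^2 = 9 ≡ 9 (mod 391)
3^4 ≡ 9^2 = 81 ≡ 81 (mod 391)
3^8 ≡ 81^2 = 6561 ≡ 305 (mod 391)
3^16 ≡ 305^2 = 93025 ≡ 358 (mod 391)
3^32 ≡ 358^2 = 128164 ≡ 307 (mod 391)
3^64 ≡ 307^2 = 94249 ≡ 18 (mod 391)
3^128 ≡ 18^2 = 324 ≡ 324 (mod 391)
3^256 ≡ 324^2 = 104976 ≡ 188 (mod 391)
390 = 256 + 128 + 4 + 2 in binary powers of 2.
So 3^390 ≡ 188 · 324 · 81 · 9 ≡ 151 (mod 391).
Since 151 ≠ 1, base 3 is a Fermat witness: 391 is composite.

151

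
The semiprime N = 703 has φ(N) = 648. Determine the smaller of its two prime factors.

19

φ(n) = (p−1)(q−1) = n − (p+q) + 1, so p + q = 703 − 648 + 1 = 56.
p and q are the roots of t² − 56t + 703 = 0.
Discriminant: 56² − 4·703 = 3136 − 2812 = 324; √324 = 18.
q = (56 − 18)/2 = 19, p = (56 + 18)/2 = 37.
Check: 19 · 37 = 703.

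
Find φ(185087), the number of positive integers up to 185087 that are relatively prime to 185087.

156672

Factor: 185087 = 7 · 137 · 193.
φ(185087) = (7−1) · (137−1) · (193−1) = 6 · 136 · 192 = 156672.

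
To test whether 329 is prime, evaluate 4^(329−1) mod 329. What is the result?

4^1 ≡ 4 (mod 329)
4^2 ≡ 4^2 = 16 ≡ 16 (mod 329)
4^4 ≡ 16^2 = 256 ≡ 256 (mod 329)
4^8 ≡ 256^2 = 65536 ≡ 65 (mod 329)
4^16 ≡ 65^2 = 4225 ≡ 277 (mod 329)
4^32 ≡ 277^2 = 76729 ≡ 72 (mod 329)
4^64 ≡ 72^2 = 5184 ≡ 249 (mod 329)
4^128 ≡ 249^2 = 62001 ≡ 149 (mod 329)
4^256 ≡ 149^2 = 22201 ≡ 158 (mod 329)
328 = 256 + 64 + 8 in binary powers of 2.
So 4^328 ≡ 158 · 249 · 65 ≡ 242 (mod 329).
Since 242 ≠ 1, base 4 is a Fermat witness: 329 is composite.

242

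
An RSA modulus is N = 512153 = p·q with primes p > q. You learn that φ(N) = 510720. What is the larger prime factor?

φ(n) = (p−1)(q−1) = n − (p+q) + 1, so p + q = 512153 − 510720 + 1 = 1434.
p and q are the roots of t² − 1434t + 512153 = 0.
Discriminant: 1434² − 4·512153 = 2056356 − 2048612 = 7744; √7744 = 88.
q = (1434 − 88)/2 = 673, p = (1434 + 88)/2 = 761.
Check: 673 · 761 = 512153.

761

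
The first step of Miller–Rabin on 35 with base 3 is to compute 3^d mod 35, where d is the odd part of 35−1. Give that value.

35 − 1 = 34 = 2^1 · 17, so d = 17.
3^1 ≡ 3 (mod 35)
3^2 ≡ 3^2 = 9 ≡ 9 (mod 35)
3^4 ≡ 9^2 = 81 ≡ 11 (mod 35)
3^8 ≡ 11^2 = 121 ≡ 16 (mod 35)
3^16 ≡ 16^2 = 256 ≡ 11 (mod 35)
17 = 16 + 1 in binary powers of 2.
So 3^17 ≡ 11 · 3 ≡ 33 (mod 35).
Squaring chain: 33; never reaches −1, so base 3 is a Miller–Rabin witness that 35 is composite.

33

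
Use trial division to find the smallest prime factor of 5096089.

5096089 is odd.
Digit sum 37, not divisible by 3.
Ends in 9: not divisible by 5.
7: 5096089 = 7·728012 + 5
11: 5096089 = 11·463280 + 9
13: 5096089 = 13·392006 + 11
17: 5096089 = 17·299769 + 16
19: 5096089 = 19·268215 + 4
23: 5096089 = 23·221569 + 2
29: 5096089 = 29·175727 + 6
31: 5096089 = 31·164389 + 30
37: 5096089 = 37·137732 + 5
41: 5096089 = 41·124294 + 35
43: 5096089 = 43·118513 + 30
47: 5096089 = 47·108427 + 20
53: 5096089 = 53·96152 + 33
59: 5096089 = 59·86374 + 23
61: 5096089 = 61·83542 + 27
67: 5096089 = 67·76061 + 2
71: 5096089 = 71·71775 + 64
73: 5096089 = 73·69809 + 32
79: 5096089 = 79·64507 + 36
83: 5096089 = 83·61398 + 55
89: 5096089 = 89·57259 + 38
97: 5096089 = 97·52537

97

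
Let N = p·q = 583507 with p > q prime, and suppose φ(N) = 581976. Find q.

φ(n) = (p−1)(q−1) = n − (p+q) + 1, so p + q = 583507 − 581976 + 1 = 1532.
p and q are the roots of t² − 1532t + 583507 = 0.
Discriminant: 1532² − 4·583507 = 2347024 − 2334028 = 12996; √12996 = 114.
q = (1532 − 114)/2 = 709, p = (1532 + 114)/2 = 823.
Check: 709 · 823 = 583507.

709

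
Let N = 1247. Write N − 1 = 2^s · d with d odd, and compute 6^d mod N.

1247 − 1 = 1246 = 2^1 · 623, so d = 623.
6^1 ≡ 6 (mod 1247)
6^2 ≡ 6^2 = 36 ≡ 36 (mod 1247)
6^4 ≡ 36^2 = 1296 ≡ 49 (mod 1247)
6^8 ≡ 49^2 = 2401 ≡ 1154 (mod 1247)
6^16 ≡ 1154^2 = 1331716 ≡ 1167 (mod 1247)
6^32 ≡ 1167^2 = 1361889 ≡ 165 (mod 1247)
6^64 ≡ 165^2 = 27225 ≡ 1038 (mod 1247)
6^128 ≡ 1038^2 = 1077444 ≡ 36 (mod 1247)
6^256 ≡ 36^2 = 1296 ≡ 49 (mod 1247)
6^512 ≡ 49^2 = 2401 ≡ 1154 (mod 1247)
623 = 512 + 64 + 32 + 8 + 4 + 2 + 1 in binary powers of 2.
So 6^623 ≡ 1154 · 1038 · 165 · 1154 · 49 · 36 · 6 ≡ 724 (mod 1247).
Squaring chain: 724; never reaches −1, so base 6 is a Miller–Rabin witness that 1247 is composite.

724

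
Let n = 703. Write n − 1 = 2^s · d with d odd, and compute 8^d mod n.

512

703 − 1 = 702 = 2^1 · 351, so d = 351.
8^1 ≡ 8 (mod 703)
8^2 ≡ 8^2 = 64 ≡ 64 (mod 703)
8^4 ≡ 64^2 = 4096 ≡ 581 (mod 703)
8^8 ≡ 581^2 = 337561 ≡ 121 (mod 703)
8^16 ≡ 121^2 = 14641 ≡ 581 (mod 703)
8^32 ≡ 581^2 = 337561 ≡ 121 (mod 703)
8^64 ≡ 121^2 = 14641 ≡ 581 (mod 703)
8^128 ≡ 581^2 = 337561 ≡ 121 (mod 703)
8^256 ≡ 121^2 = 14641 ≡ 581 (mod 703)
351 = 256 + 64 + 16 + 8 + 4 + 2 + 1 in binary powers of 2.
So 8^351 ≡ 581 · 581 · 581 · 121 · 581 · 64 · 8 ≡ 512 (mod 703).
Squaring chain: 512; never reaches −1, so base 8 is a Miller–Rabin witness that 703 is composite.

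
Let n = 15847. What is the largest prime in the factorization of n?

15847 = 13 · 1219
1219 = 23 · 53
53 is prime.
So 15847 = 13 · 23 · 53; the largest prime factor is 53.

53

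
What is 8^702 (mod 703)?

628

8^1 ≡ 8 (mod 703)
8^2 ≡ 8^2 = 64 ≡ 64 (mod 703)
8^4 ≡ 64^2 = 4096 ≡ 581 (mod 703)
8^8 ≡ 581^2 = 337561 ≡ 121 (mod 703)
8^16 ≡ 121^2 = 14641 ≡ 581 (mod 703)
8^32 ≡ 581^2 = 337561 ≡ 121 (mod 703)
8^64 ≡ 121^2 = 14641 ≡ 581 (mod 703)
8^128 ≡ 581^2 = 337561 ≡ 121 (mod 703)
8^256 ≡ 121^2 = 14641 ≡ 581 (mod 703)
8^512 ≡ 581^2 = 337561 ≡ 121 (mod 703)
702 = 512 + 128 + 32 + 16 + 8 + 4 + 2 in binary powers of 2.
So 8^702 ≡ 121 · 121 · 121 · 581 · 121 · 581 · 64 ≡ 628 (mod 703).
Since 628 ≠ 1, base 8 is a Fermat witness: 703 is composite.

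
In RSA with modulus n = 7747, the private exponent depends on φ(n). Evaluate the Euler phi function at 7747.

7560

Factor: 7747 = 61 · 127.
φ(7747) = (61−1) · (127−1) = 60 · 126 = 7560.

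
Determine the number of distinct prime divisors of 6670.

6670 = 2 · 3335
3335 = 5 · 667
667 = 23 · 29
6670 = 2 · 5 · 23 · 29, which has 4 distinct prime factors.

4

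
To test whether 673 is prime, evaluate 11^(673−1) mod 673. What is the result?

11^1 ≡ 11 (mod 673)
11^2 ≡ 11^2 = 121 ≡ 121 (mod 673)
11^4 ≡ 121^2 = 14641 ≡ 508 (mod 673)
11^8 ≡ 508^2 = 258064 ≡ 305 (mod 673)
11^16 ≡ 305^2 = 93025 ≡ 151 (mod 673)
11^32 ≡ 151^2 = 22801 ≡ 592 (mod 673)
11^64 ≡ 592^2 = 350464 ≡ 504 (mod 673)
11^128 ≡ 504^2 = 254016 ≡ 295 (mod 673)
11^256 ≡ 295^2 = 87025 ≡ 208 (mod 673)
11^512 ≡ 208^2 = 43264 ≡ 192 (mod 673)
672 = 512 + 128 + 32 in binary powers of 2.
So 11^672 ≡ 192 · 295 · 592 ≡ 1 (mod 673).
Since the result is 1, base 11 gives no evidence that 673 is composite.

1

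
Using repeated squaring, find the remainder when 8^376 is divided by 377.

53

8^1 ≡ 8 (mod 377)
8^2 ≡ 8^2 = 64 ≡ 64 (mod 377)
8^4 ≡ 64^2 = 4096 ≡ 326 (mod 377)
8^8 ≡ 326^2 = 106276 ≡ 339 (mod 377)
8^16 ≡ 339^2 = 114921 ≡ 313 (mod 377)
8^32 ≡ 313^2 = 97969 ≡ 326 (mod 377)
8^64 ≡ 326^2 = 106276 ≡ 339 (mod 377)
8^128 ≡ 339^2 = 114921 ≡ 313 (mod 377)
8^256 ≡ 313^2 = 97969 ≡ 326 (mod 377)
376 = 256 + 64 + 32 + 16 + 8 in binary powers of 2.
So 8^376 ≡ 326 · 339 · 326 · 313 · 339 ≡ 53 (mod 377).
Since 53 ≠ 1, base 8 is a Fermat witness: 377 is composite.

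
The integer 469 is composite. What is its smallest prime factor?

7

469 is odd.
Digit sum 19, not divisible by 3.
Ends in 9: not divisible by 5.
7: 469 = 7·67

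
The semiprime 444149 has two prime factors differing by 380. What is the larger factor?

Since p = q + 380, we have 444149 = q(q + 380), so q² + 380q − 444149 = 0.
Discriminant: 380² + 4·444149 = 144400 + 1776596 = 1920996; √1920996 = 1386.
q = (−380 + 1386)/2 = 503, and p = q + 380 = 883.
Check: 503 · 883 = 444149.

883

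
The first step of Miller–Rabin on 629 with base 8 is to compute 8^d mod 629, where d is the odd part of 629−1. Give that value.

629 − 1 = 628 = 2^2 · 157, so d = 157.
8^1 ≡ 8 (mod 629)
8^2 ≡ 8^2 = 64 ≡ 64 (mod 629)
8^4 ≡ 64^2 = 4096 ≡ 322 (mod 629)
8^8 ≡ 322^2 = 103684 ≡ 528 (mod 629)
8^16 ≡ 528^2 = 278784 ≡ 137 (mod 629)
8^32 ≡ 137^2 = 18769 ≡ 528 (mod 629)
8^64 ≡ 528^2 = 278784 ≡ 137 (mod 629)
8^128 ≡ 137^2 = 18769 ≡ 528 (mod 629)
157 = 128 + 16 + 8 + 4 + 1 in binary powers of 2.
So 8^157 ≡ 528 · 137 · 528 · 322 · 8 ≡ 230 (mod 629).
Squaring chain: 230 → 64; never reaches −1, so base 8 is a Miller–Rabin witness that 629 is composite.

230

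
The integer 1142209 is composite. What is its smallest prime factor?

43

1142209 is odd.
Digit sum 19, not divisible by 3.
Ends in 9: not divisible by 5.
7: 1142209 = 7·163172 + 5
11: 1142209 = 11·103837 + 2
13: 1142209 = 13·87862 + 3
17: 1142209 = 17·67188 + 13
19: 1142209 = 19·60116 + 5
23: 1142209 = 23·49661 + 6
29: 1142209 = 29·39386 + 15
31: 1142209 = 31·36845 + 14
37: 1142209 = 37·30870 + 19
41: 1142209 = 41·27858 + 31
43: 1142209 = 43·26563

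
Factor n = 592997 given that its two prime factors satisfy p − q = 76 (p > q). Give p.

Since p = q + 76, we have 592997 = q(q + 76), so q² + 76q − 592997 = 0.
Discriminant: 76² + 4·592997 = 5776 + 2371988 = 2377764; √2377764 = 1542.
q = (−76 + 1542)/2 = 733, and p = q + 76 = 809.
Check: 733 · 809 = 592997.

809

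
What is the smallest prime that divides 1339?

1339 is odd.
Digit sum 16, not divisible by 3.
Ends in 9: not divisible by 5.
7: 1339 = 7·191 + 2
11: 1339 = 11·121 + 8
13: 1339 = 13·103

13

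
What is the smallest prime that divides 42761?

61

42761 is odd.
Digit sum 20, not divisible by 3.
Ends in 1: not divisible by 5.
7: 42761 = 7·6108 + 5
11: 42761 = 11·3887 + 4
13: 42761 = 13·3289 + 4
17: 42761 = 17·2515 + 6
19: 42761 = 19·2250 + 11
23: 42761 = 23·1859 + 4
29: 42761 = 29·1474 + 15
31: 42761 = 31·1379 + 12
37: 42761 = 37·1155 + 26
41: 42761 = 41·1042 + 39
43: 42761 = 43·994 + 19
47: 42761 = 47·909 + 38
53: 42761 = 53·806 + 43
59: 42761 = 59·724 + 45
61: 42761 = 61·701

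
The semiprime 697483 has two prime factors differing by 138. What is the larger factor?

Since p = q + 138, we have 697483 = q(q + 138), so q² + 138q − 697483 = 0.
Discriminant: 138² + 4·697483 = 19044 + 2789932 = 2808976; √2808976 = 1676.
q = (−138 + 1676)/2 = 769, and p = q + 138 = 907.
Check: 769 · 907 = 697483.

907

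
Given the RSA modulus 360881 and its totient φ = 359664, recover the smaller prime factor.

φ(n) = (p−1)(q−1) = n − (p+q) + 1, so p + q = 360881 − 359664 + 1 = 1218.
p and q are the roots of t² − 1218t + 360881 = 0.
Discriminant: 1218² − 4·360881 = 1483524 − 1443524 = 40000; √40000 = 200.
q = (1218 − 200)/2 = 509, p = (1218 + 200)/2 = 709.
Check: 509 · 709 = 360881.

509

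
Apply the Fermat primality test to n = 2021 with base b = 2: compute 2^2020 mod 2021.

661

2^1 ≡ 2 (mod 2021)
2^2 ≡ 2^2 = 4 ≡ 4 (mod 2021)
2^4 ≡ 4^2 = 16 ≡ 16 (mod 2021)
2^8 ≡ 16^2 = 256 ≡ 256 (mod 2021)
2^16 ≡ 256^2 = 65536 ≡ 864 (mod 2021)
2^32 ≡ 864^2 = 746496 ≡ 747 (mod 2021)
2^64 ≡ 747^2 = 558009 ≡ 213 (mod 2021)
2^128 ≡ 213^2 = 45369 ≡ 907 (mod 2021)
2^256 ≡ 907^2 = 822649 ≡ 102 (mod 2021)
2^512 ≡ 102^2 = 10404 ≡ 299 (mod 2021)
2^1024 ≡ 299^2 = 89401 ≡ 477 (mod 2021)
2020 = 1024 + 512 + 256 + 128 + 64 + 32 + 4 in binary powers of 2.
So 2^2020 ≡ 477 · 299 · 102 · 907 · 213 · 747 · 16 ≡ 661 (mod 2021).
Since 661 ≠ 1, base 2 is a Fermat witness: 2021 is composite.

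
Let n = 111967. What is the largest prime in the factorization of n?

111967 = 19 · 5893
5893 = 71 · 83
83 is prime.
So 111967 = 19 · 71 · 83; the largest prime factor is 83.

83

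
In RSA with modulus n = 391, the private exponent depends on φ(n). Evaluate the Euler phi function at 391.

Factor: 391 = 17 · 23.
φ(391) = (17−1) · (23−1) = 16 · 22 = 352.

352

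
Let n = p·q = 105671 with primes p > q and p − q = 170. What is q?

Since p = q + 170, we have 105671 = q(q + 170), so q² + 170q − 105671 = 0.
Discriminant: 170² + 4·105671 = 28900 + 422684 = 451584; √451584 = 672.
q = (−170 + 672)/2 = 251, and p = q + 170 = 421.
Check: 251 · 421 = 105671.

251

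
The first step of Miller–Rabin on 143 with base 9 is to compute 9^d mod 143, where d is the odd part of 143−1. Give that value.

42

143 − 1 = 142 = 2^1 · 71, so d = 71.
9^1 ≡ 9 (mod 143)
9^2 ≡ 9^2 = 81 ≡ 81 (mod 143)
9^4 ≡ 81^2 = 6561 ≡ 126 (mod 143)
9^8 ≡ 126^2 = 15876 ≡ 3 (mod 143)
9^16 ≡ 3^2 = 9 ≡ 9 (mod 143)
9^32 ≡ 9^2 = 81 ≡ 81 (mod 143)
9^64 ≡ 81^2 = 6561 ≡ 126 (mod 143)
71 = 64 + 4 + 2 + 1 in binary powers of 2.
So 9^71 ≡ 126 · 126 · 81 · 9 ≡ 42 (mod 143).
Squaring chain: 42; never reaches −1, so base 9 is a Miller–Rabin witness that 143 is composite.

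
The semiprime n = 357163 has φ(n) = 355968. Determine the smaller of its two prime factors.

577

φ(n) = (p−1)(q−1) = n − (p+q) + 1, so p + q = 357163 − 355968 + 1 = 1196.
p and q are the roots of t² − 1196t + 357163 = 0.
Discriminant: 1196² − 4·357163 = 1430416 − 1428652 = 1764; √1764 = 42.
q = (1196 − 42)/2 = 577, p = (1196 + 42)/2 = 619.
Check: 577 · 619 = 357163.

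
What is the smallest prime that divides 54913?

89

54913 is odd.
Digit sum 22, not divisible by 3.
Ends in 3: not divisible by 5.
7: 54913 = 7·7844 + 5
11: 54913 = 11·4992 + 1
13: 54913 = 13·4224 + 1
17: 54913 = 17·3230 + 3
19: 54913 = 19·2890 + 3
23: 54913 = 23·2387 + 12
29: 54913 = 29·1893 + 16
31: 54913 = 31·1771 + 12
37: 54913 = 37·1484 + 5
41: 54913 = 41·1339 + 14
43: 54913 = 43·1277 + 2
47: 54913 = 47·1168 + 17
53: 54913 = 53·1036 + 5
59: 54913 = 59·930 + 43
61: 54913 = 61·900 + 13
67: 54913 = 67·819 + 40
71: 54913 = 71·773 + 30
73: 54913 = 73·752 + 17
79: 54913 = 79·695 + 8
83: 54913 = 83·661 + 50
89: 54913 = 89·617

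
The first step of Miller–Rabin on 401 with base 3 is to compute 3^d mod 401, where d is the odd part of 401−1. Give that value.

401 − 1 = 400 = 2^4 · 25, so d = 25.
3^1 ≡ 3 (mod 401)
3^2 ≡ 3^2 = 9 ≡ 9 (mod 401)
3^4 ≡ 9^2 = 81 ≡ 81 (mod 401)
3^8 ≡ 81^2 = 6561 ≡ 145 (mod 401)
3^16 ≡ 145^2 = 21025 ≡ 173 (mod 401)
25 = 16 + 8 + 1 in binary powers of 2.
So 3^25 ≡ 173 · 145 · 3 ≡ 268 (mod 401).
Squaring chain: 268 → 45 → 20 → 400; reaches −1, so base 3 does not prove 401 composite.

268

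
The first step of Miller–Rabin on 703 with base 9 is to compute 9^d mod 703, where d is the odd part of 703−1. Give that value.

1

703 − 1 = 702 = 2^1 · 351, so d = 351.
9^1 ≡ 9 (mod 703)
9^2 ≡ 9^2 = 81 ≡ 81 (mod 703)
9^4 ≡ 81^2 = 6561 ≡ 234 (mod 703)
9^8 ≡ 234^2 = 54756 ≡ 625 (mod 703)
9^16 ≡ 625^2 = 390625 ≡ 460 (mod 703)
9^32 ≡ 460^2 = 211600 ≡ 700 (mod 703)
9^64 ≡ 700^2 = 490000 ≡ 9 (mod 703)
9^128 ≡ 9^2 = 81 ≡ 81 (mod 703)
9^256 ≡ 81^2 = 6561 ≡ 234 (mod 703)
351 = 256 + 64 + 16 + 8 + 4 + 2 + 1 in binary powers of 2.
So 9^351 ≡ 234 · 9 · 460 · 625 · 234 · 81 · 9 ≡ 1 (mod 703).
Since 9^d ≡ 1 (mod 703), base 9 does not prove 703 composite.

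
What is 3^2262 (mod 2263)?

3^1 ≡ 3 (mod 2263)
3^2 ≡ 3^2 = 9 ≡ 9 (mod 2263)
3^4 ≡ 9^2 = 81 ≡ 81 (mod 2263)
3^8 ≡ 81^2 = 6561 ≡ 2035 (mod 2263)
3^16 ≡ 2035^2 = 4141225 ≡ 2198 (mod 2263)
3^32 ≡ 2198^2 = 4831204 ≡ 1962 (mod 2263)
3^64 ≡ 1962^2 = 3849444 ≡ 81 (mod 2263)
3^128 ≡ 81^2 = 6561 ≡ 2035 (mod 2263)
3^256 ≡ 2035^2 = 4141225 ≡ 2198 (mod 2263)
3^512 ≡ 2198^2 = 4831204 ≡ 1962 (mod 2263)
3^1024 ≡ 1962^2 = 3849444 ≡ 81 (mod 2263)
3^2048 ≡ 81^2 = 6561 ≡ 2035 (mod 2263)
2262 = 2048 + 128 + 64 + 16 + 4 + 2 in binary powers of 2.
So 3^2262 ≡ 2035 · 2035 · 81 · 2198 · 81 · 9 ≡ 2116 (mod 2263).
Since 2116 ≠ 1, base 3 is a Fermat witness: 2263 is composite.

2116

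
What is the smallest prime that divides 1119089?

1119089 is odd.
Digit sum 29, not divisible by 3.
Ends in 9: not divisible by 5.
7: 1119089 = 7·159869 + 6
11: 1119089 = 11·101735 + 4
13: 1119089 = 13·86083 + 10
17: 1119089 = 17·65828 + 13
19: 1119089 = 19·58899 + 8
23: 1119089 = 23·48656 + 1
29: 1119089 = 29·38589 + 8
31: 1119089 = 31·36099 + 20
37: 1119089 = 37·30245 + 24
41: 1119089 = 41·27294 + 35
43: 1119089 = 43·26025 + 14
47: 1119089 = 47·23810 + 19
53: 1119089 = 53·21114 + 47
59: 1119089 = 59·18967 + 36
61: 1119089 = 61·18345 + 44
67: 1119089 = 67·16702 + 55
71: 1119089 = 71·15761 + 58
73: 1119089 = 73·15329 + 72
79: 1119089 = 79·14165 + 54
83: 1119089 = 83·13483

83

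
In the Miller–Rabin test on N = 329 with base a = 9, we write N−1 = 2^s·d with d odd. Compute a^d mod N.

329 − 1 = 328 = 2^3 · 41, so d = 41.
9^1 ≡ 9 (mod 329)
9^2 ≡ 9^2 = 81 ≡ 81 (mod 329)
9^4 ≡ 81^2 = 6561 ≡ 310 (mod 329)
9^8 ≡ 310^2 = 96100 ≡ 32 (mod 329)
9^16 ≡ 32^2 = 1024 ≡ 37 (mod 329)
9^32 ≡ 37^2 = 1369 ≡ 53 (mod 329)
41 = 32 + 8 + 1 in binary powers of 2.
So 9^41 ≡ 53 · 32 · 9 ≡ 130 (mod 329).
Squaring chain: 130 → 121 → 165; never reaches −1, so base 9 is a Miller–Rabin witness that 329 is composite.

130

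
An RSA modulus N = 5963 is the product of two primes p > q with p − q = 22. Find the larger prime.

Since p = q + 22, we have 5963 = q(q + 22), so q² + 22q − 5963 = 0.
Discriminant: 22² + 4·5963 = 484 + 23852 = 24336; √24336 = 156.
q = (−22 + 156)/2 = 67, and p = q + 22 = 89.
Check: 67 · 89 = 5963.

89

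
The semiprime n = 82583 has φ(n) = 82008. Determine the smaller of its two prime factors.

φ(n) = (p−1)(q−1) = n − (p+q) + 1, so p + q = 82583 − 82008 + 1 = 576.
p and q are the roots of t² − 576t + 82583 = 0.
Discriminant: 576² − 4·82583 = 331776 − 330332 = 1444; √1444 = 38.
q = (576 − 38)/2 = 269, p = (576 + 38)/2 = 307.
Check: 269 · 307 = 82583.

269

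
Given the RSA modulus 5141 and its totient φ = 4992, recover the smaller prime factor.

φ(n) = (p−1)(q−1) = n − (p+q) + 1, so p + q = 5141 − 4992 + 1 = 150.
p and q are the roots of t² − 150t + 5141 = 0.
Discriminant: 150² − 4·5141 = 22500 − 20564 = 1936; √1936 = 44.
q = (150 − 44)/2 = 53, p = (150 + 44)/2 = 97.
Check: 53 · 97 = 5141.

53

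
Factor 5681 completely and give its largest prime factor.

5681 = 13 · 437
437 = 19 · 23
23 is prime.
So 5681 = 13 · 19 · 23; the largest prime factor is 23.

23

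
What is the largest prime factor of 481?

481 = 13 · 37
37 is prime.
So 481 = 13 · 37; the largest prime factor is 37.

37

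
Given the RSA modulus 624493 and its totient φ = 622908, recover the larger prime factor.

φ(n) = (p−1)(q−1) = n − (p+q) + 1, so p + q = 624493 − 622908 + 1 = 1586.
p and q are the roots of t² − 1586t + 624493 = 0.
Discriminant: 1586² − 4·624493 = 2515396 − 2497972 = 17424; √17424 = 132.
q = (1586 − 132)/2 = 727, p = (1586 + 132)/2 = 859.
Check: 727 · 859 = 624493.

859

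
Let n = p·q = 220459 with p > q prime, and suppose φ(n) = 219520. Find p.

491

φ(n) = (p−1)(q−1) = n − (p+q) + 1, so p + q = 220459 − 219520 + 1 = 940.
p and q are the roots of t² − 940t + 220459 = 0.
Discriminant: 940² − 4·220459 = 883600 − 881836 = 1764; √1764 = 42.
q = (940 − 42)/2 = 449, p = (940 + 42)/2 = 491.
Check: 449 · 491 = 220459.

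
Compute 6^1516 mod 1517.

6^1 ≡ 6 (mod 1517)
6^2 ≡ 6^2 = 36 ≡ 36 (mod 1517)
6^4 ≡ 36^2 = 1296 ≡ 1296 (mod 1517)
6^8 ≡ 1296^2 = 1679616 ≡ 297 (mod 1517)
6^16 ≡ 297^2 = 88209 ≡ 223 (mod 1517)
6^32 ≡ 223^2 = 49729 ≡ 1185 (mod 1517)
6^64 ≡ 1185^2 = 1404225 ≡ 1000 (mod 1517)
6^128 ≡ 1000^2 = 1000000 ≡ 297 (mod 1517)
6^256 ≡ 297^2 = 88209 ≡ 223 (mod 1517)
6^512 ≡ 223^2 = 49729 ≡ 1185 (mod 1517)
6^1024 ≡ 1185^2 = 1404225 ≡ 1000 (mod 1517)
1516 = 1024 + 256 + 128 + 64 + 32 + 8 + 4 in binary powers of 2.
So 6^1516 ≡ 1000 · 223 · 297 · 1000 · 1185 · 297 · 1296 ≡ 556 (mod 1517).
Since 556 ≠ 1, base 6 is a Fermat witness: 1517 is composite.

556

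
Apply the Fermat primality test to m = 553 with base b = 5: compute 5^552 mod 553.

141

5^1 ≡ 5 (mod 553)
5^2 ≡ 5^2 = 25 ≡ 25 (mod 553)
5^4 ≡ 25^2 = 625 ≡ 72 (mod 553)
5^8 ≡ 72^2 = 5184 ≡ 207 (mod 553)
5^16 ≡ 207^2 = 42849 ≡ 268 (mod 553)
5^32 ≡ 268^2 = 71824 ≡ 487 (mod 553)
5^64 ≡ 487^2 = 237169 ≡ 485 (mod 553)
5^128 ≡ 485^2 = 235225 ≡ 200 (mod 553)
5^256 ≡ 200^2 = 40000 ≡ 184 (mod 553)
5^512 ≡ 184^2 = 33856 ≡ 123 (mod 553)
552 = 512 + 32 + 8 in binary powers of 2.
So 5^552 ≡ 123 · 487 · 207 ≡ 141 (mod 553).
Since 141 ≠ 1, base 5 is a Fermat witness: 553 is composite.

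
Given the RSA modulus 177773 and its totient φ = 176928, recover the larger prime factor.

457

φ(n) = (p−1)(q−1) = n − (p+q) + 1, so p + q = 177773 − 176928 + 1 = 846.
p and q are the roots of t² − 846t + 177773 = 0.
Discriminant: 846² − 4·177773 = 715716 − 711092 = 4624; √4624 = 68.
q = (846 − 68)/2 = 389, p = (846 + 68)/2 = 457.
Check: 389 · 457 = 177773.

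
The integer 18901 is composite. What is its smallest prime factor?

41

18901 is odd.
Digit sum 19, not divisible by 3.
Ends in 1: not divisible by 5.
7: 18901 = 7·2700 + 1
11: 18901 = 11·1718 + 3
13: 18901 = 13·1453 + 12
17: 18901 = 17·1111 + 14
19: 18901 = 19·994 + 15
23: 18901 = 23·821 + 18
29: 18901 = 29·651 + 22
31: 18901 = 31·609 + 22
37: 18901 = 37·510 + 31
41: 18901 = 41·461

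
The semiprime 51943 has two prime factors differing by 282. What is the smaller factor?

Since p = q + 282, we have 51943 = q(q + 282), so q² + 282q − 51943 = 0.
Discriminant: 282² + 4·51943 = 79524 + 207772 = 287296; √287296 = 536.
q = (−282 + 536)/2 = 127, and p = q + 282 = 409.
Check: 127 · 409 = 51943.

127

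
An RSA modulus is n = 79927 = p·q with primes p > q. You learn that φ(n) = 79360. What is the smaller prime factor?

257

φ(n) = (p−1)(q−1) = n − (p+q) + 1, so p + q = 79927 − 79360 + 1 = 568.
p and q are the roots of t² − 568t + 79927 = 0.
Discriminant: 568² − 4·79927 = 322624 − 319708 = 2916; √2916 = 54.
q = (568 − 54)/2 = 257, p = (568 + 54)/2 = 311.
Check: 257 · 311 = 79927.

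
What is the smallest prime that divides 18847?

47

18847 is odd.
Digit sum 28, not divisible by 3.
Ends in 7: not divisible by 5.
7: 18847 = 7·2692 + 3
11: 18847 = 11·1713 + 4
13: 18847 = 13·1449 + 10
17: 18847 = 17·1108 + 11
19: 18847 = 19·991 + 18
23: 18847 = 23·819 + 10
29: 18847 = 29·649 + 26
31: 18847 = 31·607 + 30
37: 18847 = 37·509 + 14
41: 18847 = 41·459 + 28
43: 18847 = 43·438 + 13
47: 18847 = 47·401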